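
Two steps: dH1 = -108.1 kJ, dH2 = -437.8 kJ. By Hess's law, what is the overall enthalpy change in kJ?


Hess's law: enthalpy is a state function, so add the step enthalpies.
dH_total = dH1 + dH2 = -108.1 + (-437.8)
dH_total = -545.9 kJ:

-545.90 kJ


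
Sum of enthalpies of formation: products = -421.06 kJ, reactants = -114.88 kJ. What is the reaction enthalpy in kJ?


dH_rxn = sum(dH_f products) - sum(dH_f reactants)
dH_rxn = -421.06 - (-114.88)
dH_rxn = -306.18 kJ:

-306.18 kJ


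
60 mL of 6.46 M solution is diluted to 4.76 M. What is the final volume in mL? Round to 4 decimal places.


Dilution: M1*V1 = M2*V2, solve for V2.
V2 = M1*V1 / M2
V2 = 6.46 * 60 / 4.76
V2 = 387.6 / 4.76
V2 = 81.42857143 mL, rounded to 4 dp:

81.4286 mL


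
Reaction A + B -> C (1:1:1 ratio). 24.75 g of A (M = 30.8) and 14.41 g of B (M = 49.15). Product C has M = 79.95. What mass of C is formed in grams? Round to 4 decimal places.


Find moles of each reactant; the smaller value is the limiting reagent in a 1:1:1 reaction, so moles_C equals moles of the limiter.
n_A = mass_A / M_A = 24.75 / 30.8 = 0.803571 mol
n_B = mass_B / M_B = 14.41 / 49.15 = 0.293184 mol
Limiting reagent: B (smaller), n_limiting = 0.293184 mol
mass_C = n_limiting * M_C = 0.293184 * 79.95
mass_C = 23.4400608 g, rounded to 4 dp:

23.4401 g


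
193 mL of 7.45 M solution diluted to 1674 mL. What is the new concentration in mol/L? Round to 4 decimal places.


Dilution: M1*V1 = M2*V2, solve for M2.
M2 = M1*V1 / V2
M2 = 7.45 * 193 / 1674
M2 = 1437.85 / 1674
M2 = 0.8589307 mol/L, rounded to 4 dp:

0.8589 mol/L


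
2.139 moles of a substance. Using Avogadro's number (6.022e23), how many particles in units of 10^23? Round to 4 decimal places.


N = n * NA, then divide by 1e23 for the requested units.
N / 1e23 = n * 6.022
N / 1e23 = 2.139 * 6.022
N / 1e23 = 12.881058, rounded to 4 dp:

12.8811


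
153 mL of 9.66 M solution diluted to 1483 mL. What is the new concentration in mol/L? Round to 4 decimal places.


Dilution: M1*V1 = M2*V2, solve for M2.
M2 = M1*V1 / V2
M2 = 9.66 * 153 / 1483
M2 = 1477.98 / 1483
M2 = 0.99661497 mol/L, rounded to 4 dp:

0.9966 mol/L


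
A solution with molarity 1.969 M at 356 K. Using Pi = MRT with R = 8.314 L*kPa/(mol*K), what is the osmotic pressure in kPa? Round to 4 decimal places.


Osmotic pressure (van't Hoff): Pi = M*R*T.
RT = 8.314 * 356 = 2959.784
Pi = 1.969 * 2959.784
Pi = 5827.814696 kPa, rounded to 4 dp:

5827.8147 kPa


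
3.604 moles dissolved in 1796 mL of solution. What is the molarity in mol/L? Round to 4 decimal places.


Convert volume to liters: V_L = V_mL / 1000.
V_L = 1796 / 1000 = 1.796 L
M = n / V_L = 3.604 / 1.796
M = 2.00668151 mol/L, rounded to 4 dp:

2.0067 mol/L


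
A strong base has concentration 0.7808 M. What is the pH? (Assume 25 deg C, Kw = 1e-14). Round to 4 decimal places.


A strong base dissociates completely, so [OH-] equals the given concentration.
pOH = -log10([OH-]) = -log10(0.7808) = 0.10746
pH = 14 - pOH = 14 - 0.10746
pH = 13.89254, rounded to 4 dp:

13.8925


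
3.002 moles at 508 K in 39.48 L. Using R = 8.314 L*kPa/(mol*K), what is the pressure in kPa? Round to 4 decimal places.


PV = nRT, solve for P = nRT / V.
nRT = 3.002 * 8.314 * 508 = 12678.983
P = 12678.983 / 39.48
P = 321.14951874 kPa, rounded to 4 dp:

321.1495 kPa


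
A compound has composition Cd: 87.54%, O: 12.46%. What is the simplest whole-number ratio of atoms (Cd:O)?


Assume 100 g of compound, divide each mass% by atomic mass to get moles, then normalize by the smallest to get a raw atom ratio.
Moles per 100 g: Cd: 87.54/112.414 = 0.7787, O: 12.46/15.999 = 0.7788
Raw ratio (divide by min = 0.7787): Cd: 1.0, O: 1.0
Multiply by 1 to clear fractions: Cd: 1.0 ~= 1, O: 1.0 ~= 1
Reduce by GCD to get the simplest whole-number ratio:

1:1


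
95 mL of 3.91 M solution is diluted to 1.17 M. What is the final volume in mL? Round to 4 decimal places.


Dilution: M1*V1 = M2*V2, solve for V2.
V2 = M1*V1 / M2
V2 = 3.91 * 95 / 1.17
V2 = 371.45 / 1.17
V2 = 317.47863248 mL, rounded to 4 dp:

317.4786 mL


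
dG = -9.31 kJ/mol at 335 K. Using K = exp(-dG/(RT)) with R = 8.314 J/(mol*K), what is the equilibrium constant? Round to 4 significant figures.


dG is in kJ/mol; multiply by 1000 to match R in J/(mol*K).
RT = 8.314 * 335 = 2785.19 J/mol
exponent = -dG*1000 / (RT) = -(-9.31*1000) / 2785.19 = 3.34268039
K = exp(3.34268039)
K = 28.294866, rounded to 4 significant figures:

28.29


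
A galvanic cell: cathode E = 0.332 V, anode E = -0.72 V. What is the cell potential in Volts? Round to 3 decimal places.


Standard cell potential: E_cell = E_cathode - E_anode.
E_cell = 0.332 - (-0.72)
E_cell = 1.052 V, rounded to 3 dp:

1.052 V


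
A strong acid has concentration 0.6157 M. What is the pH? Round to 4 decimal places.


A strong acid dissociates completely, so [H+] equals the given concentration.
pH = -log10([H+]) = -log10(0.6157)
pH = 0.21063085, rounded to 4 dp:

0.2106


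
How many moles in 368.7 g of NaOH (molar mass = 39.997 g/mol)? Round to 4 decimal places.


n = mass / M
n = 368.7 / 39.997
n = 9.21819136 mol, rounded to 4 dp:

9.2182 mol


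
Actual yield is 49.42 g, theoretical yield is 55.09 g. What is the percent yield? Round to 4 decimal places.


% yield = 100 * actual / theoretical
% yield = 100 * 49.42 / 55.09
% yield = 89.70775095 %, rounded to 4 dp:

89.7078 %


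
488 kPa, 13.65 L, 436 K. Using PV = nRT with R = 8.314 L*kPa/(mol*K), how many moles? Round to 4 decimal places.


PV = nRT, solve for n = PV / (RT).
PV = 488 * 13.65 = 6661.2
RT = 8.314 * 436 = 3624.904
n = 6661.2 / 3624.904
n = 1.83762108 mol, rounded to 4 dp:

1.8376 mol


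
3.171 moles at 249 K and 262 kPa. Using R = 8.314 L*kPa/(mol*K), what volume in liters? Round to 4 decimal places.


PV = nRT, solve for V = nRT / P.
nRT = 3.171 * 8.314 * 249 = 6564.5598
V = 6564.5598 / 262
V = 25.05557176 L, rounded to 4 dp:

25.0556 L


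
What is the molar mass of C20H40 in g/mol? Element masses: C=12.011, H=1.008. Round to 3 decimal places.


M = sum(count * atomic_mass) over atoms.
M = 20*12.011 + 40*1.008
M = 240.22 + 40.32
M = 280.54 g/mol, rounded to 3 dp:

280.540 g/mol


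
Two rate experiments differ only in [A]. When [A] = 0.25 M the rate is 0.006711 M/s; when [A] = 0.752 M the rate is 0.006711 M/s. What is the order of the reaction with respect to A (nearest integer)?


Rate is proportional to [A]^n, so rate2/rate1 = ([A]2/[A]1)^n. Take logs to solve for n.
rate2/rate1 = 0.006711 / 0.006711 = 1.0
[A]2/[A]1 = 0.752 / 0.25 = 3.008
n = ln(1.0) / ln(3.008) = 0.0
Nearest integer order:

0


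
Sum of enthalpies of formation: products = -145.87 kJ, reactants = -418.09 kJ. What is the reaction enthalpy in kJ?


dH_rxn = sum(dH_f products) - sum(dH_f reactants)
dH_rxn = -145.87 - (-418.09)
dH_rxn = 272.22 kJ:

272.22 kJ


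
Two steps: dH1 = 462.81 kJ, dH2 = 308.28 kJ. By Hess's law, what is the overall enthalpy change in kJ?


Hess's law: enthalpy is a state function, so add the step enthalpies.
dH_total = dH1 + dH2 = 462.81 + (308.28)
dH_total = 771.09 kJ:

771.09 kJ


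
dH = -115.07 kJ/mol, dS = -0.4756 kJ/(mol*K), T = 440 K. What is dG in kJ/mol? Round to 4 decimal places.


Gibbs: dG = dH - T*dS (consistent units, dS already in kJ/(mol*K)).
T*dS = 440 * -0.4756 = -209.264
dG = -115.07 - (-209.264)
dG = 94.194 kJ/mol, rounded to 4 dp:

94.1940 kJ/mol


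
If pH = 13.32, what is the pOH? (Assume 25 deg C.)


At 25 deg C, pH + pOH = 14.
pOH = 14 - pH = 14 - 13.32
pOH = 0.68:

0.68


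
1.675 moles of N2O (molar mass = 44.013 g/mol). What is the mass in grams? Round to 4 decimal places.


mass = n * M
mass = 1.675 * 44.013
mass = 73.721775 g, rounded to 4 dp:

73.7218 g


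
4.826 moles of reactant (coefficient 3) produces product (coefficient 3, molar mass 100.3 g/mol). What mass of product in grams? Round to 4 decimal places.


Use the coefficient ratio to convert reactant moles to product moles, then multiply by the product's molar mass.
moles_P = moles_R * (coeff_P / coeff_R) = 4.826 * (3/3) = 4.826
mass_P = moles_P * M_P = 4.826 * 100.3
mass_P = 484.0478 g, rounded to 4 dp:

484.0478 g


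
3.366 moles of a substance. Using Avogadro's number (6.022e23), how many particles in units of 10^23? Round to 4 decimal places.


N = n * NA, then divide by 1e23 for the requested units.
N / 1e23 = n * 6.022
N / 1e23 = 3.366 * 6.022
N / 1e23 = 20.270052, rounded to 4 dp:

20.2701


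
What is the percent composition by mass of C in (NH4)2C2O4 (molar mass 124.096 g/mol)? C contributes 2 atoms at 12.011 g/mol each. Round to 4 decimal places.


pct = 100 * (n_elem * M_elem) / M_total
mass_contribution = 2 * 12.011 = 24.022 g/mol
pct = 100 * 24.022 / 124.096
pct = 19.35759412 %, rounded to 4 dp:

19.3576 %


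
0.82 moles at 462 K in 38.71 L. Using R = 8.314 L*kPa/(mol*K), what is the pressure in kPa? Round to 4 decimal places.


PV = nRT, solve for P = nRT / V.
nRT = 0.82 * 8.314 * 462 = 3149.6758
P = 3149.6758 / 38.71
P = 81.36594678 kPa, rounded to 4 dp:

81.3659 kPa


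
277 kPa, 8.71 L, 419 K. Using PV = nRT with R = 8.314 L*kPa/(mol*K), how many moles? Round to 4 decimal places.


PV = nRT, solve for n = PV / (RT).
PV = 277 * 8.71 = 2412.67
RT = 8.314 * 419 = 3483.566
n = 2412.67 / 3483.566
n = 0.69258628 mol, rounded to 4 dp:

0.6926 mol


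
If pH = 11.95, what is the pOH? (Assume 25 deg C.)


At 25 deg C, pH + pOH = 14.
pOH = 14 - pH = 14 - 11.95
pOH = 2.05:

2.05


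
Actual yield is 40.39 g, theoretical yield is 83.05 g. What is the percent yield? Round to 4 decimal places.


% yield = 100 * actual / theoretical
% yield = 100 * 40.39 / 83.05
% yield = 48.6333534 %, rounded to 4 dp:

48.6334 %


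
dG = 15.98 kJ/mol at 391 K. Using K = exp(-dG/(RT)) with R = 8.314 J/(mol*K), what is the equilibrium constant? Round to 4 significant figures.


dG is in kJ/mol; multiply by 1000 to match R in J/(mol*K).
RT = 8.314 * 391 = 3250.774 J/mol
exponent = -dG*1000 / (RT) = -(15.98*1000) / 3250.774 = -4.91575237
K = exp(-4.91575237)
K = 0.0073302008, rounded to 4 significant figures:

0.007330


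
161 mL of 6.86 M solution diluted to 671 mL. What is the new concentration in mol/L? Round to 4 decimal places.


Dilution: M1*V1 = M2*V2, solve for M2.
M2 = M1*V1 / V2
M2 = 6.86 * 161 / 671
M2 = 1104.46 / 671
M2 = 1.64599106 mol/L, rounded to 4 dp:

1.6460 mol/L


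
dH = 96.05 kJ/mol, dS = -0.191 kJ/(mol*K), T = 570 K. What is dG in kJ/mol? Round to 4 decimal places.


Gibbs: dG = dH - T*dS (consistent units, dS already in kJ/(mol*K)).
T*dS = 570 * -0.191 = -108.87
dG = 96.05 - (-108.87)
dG = 204.92 kJ/mol, rounded to 4 dp:

204.9200 kJ/mol


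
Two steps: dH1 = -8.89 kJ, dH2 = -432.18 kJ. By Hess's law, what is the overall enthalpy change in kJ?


Hess's law: enthalpy is a state function, so add the step enthalpies.
dH_total = dH1 + dH2 = -8.89 + (-432.18)
dH_total = -441.07 kJ:

-441.07 kJ


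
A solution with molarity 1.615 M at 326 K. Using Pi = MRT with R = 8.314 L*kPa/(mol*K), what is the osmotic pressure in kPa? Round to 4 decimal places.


Osmotic pressure (van't Hoff): Pi = M*R*T.
RT = 8.314 * 326 = 2710.364
Pi = 1.615 * 2710.364
Pi = 4377.23786 kPa, rounded to 4 dp:

4377.2379 kPa


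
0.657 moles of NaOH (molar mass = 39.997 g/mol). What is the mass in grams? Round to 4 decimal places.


mass = n * M
mass = 0.657 * 39.997
mass = 26.278029 g, rounded to 4 dp:

26.2780 g


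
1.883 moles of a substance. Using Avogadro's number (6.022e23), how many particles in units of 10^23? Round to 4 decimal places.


N = n * NA, then divide by 1e23 for the requested units.
N / 1e23 = n * 6.022
N / 1e23 = 1.883 * 6.022
N / 1e23 = 11.339426, rounded to 4 dp:

11.3394


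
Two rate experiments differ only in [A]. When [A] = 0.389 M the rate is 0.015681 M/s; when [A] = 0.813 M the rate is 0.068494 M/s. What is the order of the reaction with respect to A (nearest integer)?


Rate is proportional to [A]^n, so rate2/rate1 = ([A]2/[A]1)^n. Take logs to solve for n.
rate2/rate1 = 0.068494 / 0.015681 = 4.368
[A]2/[A]1 = 0.813 / 0.389 = 2.09
n = ln(4.368) / ln(2.09) = 2.0
Nearest integer order:

2


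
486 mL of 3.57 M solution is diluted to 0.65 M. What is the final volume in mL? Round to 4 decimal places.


Dilution: M1*V1 = M2*V2, solve for V2.
V2 = M1*V1 / M2
V2 = 3.57 * 486 / 0.65
V2 = 1735.02 / 0.65
V2 = 2669.26153846 mL, rounded to 4 dp:

2669.2615 mL


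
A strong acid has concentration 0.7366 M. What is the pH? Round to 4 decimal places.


A strong acid dissociates completely, so [H+] equals the given concentration.
pH = -log10([H+]) = -log10(0.7366)
pH = 0.13276829, rounded to 4 dp:

0.1328


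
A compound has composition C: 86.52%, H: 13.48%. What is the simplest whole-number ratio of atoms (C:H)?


Assume 100 g of compound, divide each mass% by atomic mass to get moles, then normalize by the smallest to get a raw atom ratio.
Moles per 100 g: C: 86.52/12.011 = 7.2034, H: 13.48/1.008 = 13.373
Raw ratio (divide by min = 7.2034): C: 1.0, H: 1.856
Multiply by 7 to clear fractions: C: 7.0 ~= 7, H: 12.995 ~= 13
Reduce by GCD to get the simplest whole-number ratio:

7:13


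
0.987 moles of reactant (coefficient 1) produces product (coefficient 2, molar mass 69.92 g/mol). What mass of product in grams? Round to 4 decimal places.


Use the coefficient ratio to convert reactant moles to product moles, then multiply by the product's molar mass.
moles_P = moles_R * (coeff_P / coeff_R) = 0.987 * (2/1) = 1.974
mass_P = moles_P * M_P = 1.974 * 69.92
mass_P = 138.02208 g, rounded to 4 dp:

138.0221 g


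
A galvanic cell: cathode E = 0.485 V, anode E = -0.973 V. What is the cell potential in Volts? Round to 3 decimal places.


Standard cell potential: E_cell = E_cathode - E_anode.
E_cell = 0.485 - (-0.973)
E_cell = 1.458 V, rounded to 3 dp:

1.458 V


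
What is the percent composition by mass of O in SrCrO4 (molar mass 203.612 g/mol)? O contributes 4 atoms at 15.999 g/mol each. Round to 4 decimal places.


pct = 100 * (n_elem * M_elem) / M_total
mass_contribution = 4 * 15.999 = 63.996 g/mol
pct = 100 * 63.996 / 203.612
pct = 31.43036756 %, rounded to 4 dp:

31.4304 %


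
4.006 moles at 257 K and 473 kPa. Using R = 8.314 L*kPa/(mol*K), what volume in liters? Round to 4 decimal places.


PV = nRT, solve for V = nRT / P.
nRT = 4.006 * 8.314 * 257 = 8559.6122
V = 8559.6122 / 473
V = 18.09643171 L, rounded to 4 dp:

18.0964 L


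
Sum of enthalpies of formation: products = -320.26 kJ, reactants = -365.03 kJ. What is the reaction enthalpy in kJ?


dH_rxn = sum(dH_f products) - sum(dH_f reactants)
dH_rxn = -320.26 - (-365.03)
dH_rxn = 44.77 kJ:

44.77 kJ


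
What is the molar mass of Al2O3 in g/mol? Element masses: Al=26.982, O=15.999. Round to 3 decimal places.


M = sum(count * atomic_mass) over atoms.
M = 2*26.982 + 3*15.999
M = 53.964 + 47.997
M = 101.961 g/mol, rounded to 3 dp:

101.961 g/mol


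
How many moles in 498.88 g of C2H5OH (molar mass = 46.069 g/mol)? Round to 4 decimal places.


n = mass / M
n = 498.88 / 46.069
n = 10.82897393 mol, rounded to 4 dp:

10.8290 mol


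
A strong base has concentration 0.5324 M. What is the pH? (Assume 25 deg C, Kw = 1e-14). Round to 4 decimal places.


A strong base dissociates completely, so [OH-] equals the given concentration.
pOH = -log10([OH-]) = -log10(0.5324) = 0.273762
pH = 14 - pOH = 14 - 0.273762
pH = 13.726238, rounded to 4 dp:

13.7262


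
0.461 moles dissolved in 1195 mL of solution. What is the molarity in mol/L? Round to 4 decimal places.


Convert volume to liters: V_L = V_mL / 1000.
V_L = 1195 / 1000 = 1.195 L
M = n / V_L = 0.461 / 1.195
M = 0.38577406 mol/L, rounded to 4 dp:

0.3858 mol/L


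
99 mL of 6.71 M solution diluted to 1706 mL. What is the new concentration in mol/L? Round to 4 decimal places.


Dilution: M1*V1 = M2*V2, solve for M2.
M2 = M1*V1 / V2
M2 = 6.71 * 99 / 1706
M2 = 664.29 / 1706
M2 = 0.38938453 mol/L, rounded to 4 dp:

0.3894 mol/L


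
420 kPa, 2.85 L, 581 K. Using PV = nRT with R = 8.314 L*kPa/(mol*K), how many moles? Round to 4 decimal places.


PV = nRT, solve for n = PV / (RT).
PV = 420 * 2.85 = 1197.0
RT = 8.314 * 581 = 4830.434
n = 1197.0 / 4830.434
n = 0.24780382 mol, rounded to 4 dp:

0.2478 mol


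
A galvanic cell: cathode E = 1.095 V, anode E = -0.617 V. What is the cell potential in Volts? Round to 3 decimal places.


Standard cell potential: E_cell = E_cathode - E_anode.
E_cell = 1.095 - (-0.617)
E_cell = 1.712 V, rounded to 3 dp:

1.712 V


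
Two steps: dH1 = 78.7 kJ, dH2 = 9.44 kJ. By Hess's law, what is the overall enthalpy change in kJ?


Hess's law: enthalpy is a state function, so add the step enthalpies.
dH_total = dH1 + dH2 = 78.7 + (9.44)
dH_total = 88.14 kJ:

88.14 kJ


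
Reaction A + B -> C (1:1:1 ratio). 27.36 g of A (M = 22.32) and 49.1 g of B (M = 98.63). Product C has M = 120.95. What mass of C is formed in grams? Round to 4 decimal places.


Find moles of each reactant; the smaller value is the limiting reagent in a 1:1:1 reaction, so moles_C equals moles of the limiter.
n_A = mass_A / M_A = 27.36 / 22.32 = 1.225806 mol
n_B = mass_B / M_B = 49.1 / 98.63 = 0.49782 mol
Limiting reagent: B (smaller), n_limiting = 0.49782 mol
mass_C = n_limiting * M_C = 0.49782 * 120.95
mass_C = 60.211329 g, rounded to 4 dp:

60.2113 g


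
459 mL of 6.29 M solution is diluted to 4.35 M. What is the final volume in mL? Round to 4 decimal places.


Dilution: M1*V1 = M2*V2, solve for V2.
V2 = M1*V1 / M2
V2 = 6.29 * 459 / 4.35
V2 = 2887.11 / 4.35
V2 = 663.70344828 mL, rounded to 4 dp:

663.7034 mL


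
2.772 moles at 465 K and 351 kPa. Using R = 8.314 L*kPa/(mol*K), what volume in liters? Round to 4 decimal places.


PV = nRT, solve for V = nRT / P.
nRT = 2.772 * 8.314 * 465 = 10716.5797
V = 10716.5797 / 351
V = 30.5315661 L, rounded to 4 dp:

30.5316 L


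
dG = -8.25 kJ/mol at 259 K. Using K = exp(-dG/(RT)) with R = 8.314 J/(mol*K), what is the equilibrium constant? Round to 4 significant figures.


dG is in kJ/mol; multiply by 1000 to match R in J/(mol*K).
RT = 8.314 * 259 = 2153.326 J/mol
exponent = -dG*1000 / (RT) = -(-8.25*1000) / 2153.326 = 3.8312824
K = exp(3.8312824)
K = 46.121647, rounded to 4 significant figures:

46.12


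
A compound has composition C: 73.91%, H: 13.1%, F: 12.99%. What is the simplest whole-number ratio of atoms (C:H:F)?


Assume 100 g of compound, divide each mass% by atomic mass to get moles, then normalize by the smallest to get a raw atom ratio.
Moles per 100 g: C: 73.91/12.011 = 6.1535, H: 13.1/1.008 = 12.996, F: 12.99/18.998 = 0.6838
Raw ratio (divide by min = 0.6838): C: 9.0, H: 19.007, F: 1.0
Multiply by 1 to clear fractions: C: 9.0 ~= 9, H: 19.007 ~= 19, F: 1.0 ~= 1
Reduce by GCD to get the simplest whole-number ratio:

9:19:1


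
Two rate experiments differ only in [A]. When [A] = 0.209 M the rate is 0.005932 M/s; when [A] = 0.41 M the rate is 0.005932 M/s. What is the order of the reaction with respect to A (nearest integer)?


Rate is proportional to [A]^n, so rate2/rate1 = ([A]2/[A]1)^n. Take logs to solve for n.
rate2/rate1 = 0.005932 / 0.005932 = 1.0
[A]2/[A]1 = 0.41 / 0.209 = 1.9617
n = ln(1.0) / ln(1.9617) = 0.0
Nearest integer order:

0


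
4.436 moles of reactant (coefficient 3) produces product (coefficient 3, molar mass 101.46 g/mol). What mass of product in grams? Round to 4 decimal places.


Use the coefficient ratio to convert reactant moles to product moles, then multiply by the product's molar mass.
moles_P = moles_R * (coeff_P / coeff_R) = 4.436 * (3/3) = 4.436
mass_P = moles_P * M_P = 4.436 * 101.46
mass_P = 450.07656 g, rounded to 4 dp:

450.0766 g


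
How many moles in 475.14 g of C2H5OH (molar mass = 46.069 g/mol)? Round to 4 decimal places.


n = mass / M
n = 475.14 / 46.069
n = 10.31365994 mol, rounded to 4 dp:

10.3137 mol


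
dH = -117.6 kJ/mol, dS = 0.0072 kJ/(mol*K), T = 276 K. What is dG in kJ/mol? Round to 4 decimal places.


Gibbs: dG = dH - T*dS (consistent units, dS already in kJ/(mol*K)).
T*dS = 276 * 0.0072 = 1.9872
dG = -117.6 - (1.9872)
dG = -119.5872 kJ/mol, rounded to 4 dp:

-119.5872 kJ/mol


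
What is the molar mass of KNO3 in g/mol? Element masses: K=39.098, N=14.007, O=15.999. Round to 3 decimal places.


M = sum(count * atomic_mass) over atoms.
M = 1*39.098 + 1*14.007 + 3*15.999
M = 39.098 + 14.007 + 47.997
M = 101.102 g/mol, rounded to 3 dp:

101.102 g/mol


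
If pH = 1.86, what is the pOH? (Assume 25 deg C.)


At 25 deg C, pH + pOH = 14.
pOH = 14 - pH = 14 - 1.86
pOH = 12.14:

12.14


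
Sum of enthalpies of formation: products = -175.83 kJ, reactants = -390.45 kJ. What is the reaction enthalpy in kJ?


dH_rxn = sum(dH_f products) - sum(dH_f reactants)
dH_rxn = -175.83 - (-390.45)
dH_rxn = 214.62 kJ:

214.62 kJ


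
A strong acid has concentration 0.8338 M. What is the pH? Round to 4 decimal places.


A strong acid dissociates completely, so [H+] equals the given concentration.
pH = -log10([H+]) = -log10(0.8338)
pH = 0.07893811, rounded to 4 dp:

0.0789


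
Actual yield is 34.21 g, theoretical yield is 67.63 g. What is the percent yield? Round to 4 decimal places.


% yield = 100 * actual / theoretical
% yield = 100 * 34.21 / 67.63
% yield = 50.58406033 %, rounded to 4 dp:

50.5841 %


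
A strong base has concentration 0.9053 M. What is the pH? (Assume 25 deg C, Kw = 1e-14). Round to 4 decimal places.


A strong base dissociates completely, so [OH-] equals the given concentration.
pOH = -log10([OH-]) = -log10(0.9053) = 0.043207
pH = 14 - pOH = 14 - 0.043207
pH = 13.956793, rounded to 4 dp:

13.9568


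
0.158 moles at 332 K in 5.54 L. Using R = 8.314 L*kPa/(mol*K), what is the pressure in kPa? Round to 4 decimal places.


PV = nRT, solve for P = nRT / V.
nRT = 0.158 * 8.314 * 332 = 436.1192
P = 436.1192 / 5.54
P = 78.72187726 kPa, rounded to 4 dp:

78.7219 kPa


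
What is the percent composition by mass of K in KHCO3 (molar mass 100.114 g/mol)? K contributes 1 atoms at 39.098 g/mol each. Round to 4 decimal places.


pct = 100 * (n_elem * M_elem) / M_total
mass_contribution = 1 * 39.098 = 39.098 g/mol
pct = 100 * 39.098 / 100.114
pct = 39.05347903 %, rounded to 4 dp:

39.0535 %


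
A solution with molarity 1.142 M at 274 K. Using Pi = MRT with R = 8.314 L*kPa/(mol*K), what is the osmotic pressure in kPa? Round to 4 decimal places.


Osmotic pressure (van't Hoff): Pi = M*R*T.
RT = 8.314 * 274 = 2278.036
Pi = 1.142 * 2278.036
Pi = 2601.517112 kPa, rounded to 4 dp:

2601.5171 kPa


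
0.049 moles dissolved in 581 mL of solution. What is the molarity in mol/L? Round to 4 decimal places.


Convert volume to liters: V_L = V_mL / 1000.
V_L = 581 / 1000 = 0.581 L
M = n / V_L = 0.049 / 0.581
M = 0.08433735 mol/L, rounded to 4 dp:

0.0843 mol/L


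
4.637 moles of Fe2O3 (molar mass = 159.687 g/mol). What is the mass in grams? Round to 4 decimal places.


mass = n * M
mass = 4.637 * 159.687
mass = 740.468619 g, rounded to 4 dp:

740.4686 g


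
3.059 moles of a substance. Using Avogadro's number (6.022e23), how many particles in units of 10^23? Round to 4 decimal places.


N = n * NA, then divide by 1e23 for the requested units.
N / 1e23 = n * 6.022
N / 1e23 = 3.059 * 6.022
N / 1e23 = 18.421298, rounded to 4 dp:

18.4213


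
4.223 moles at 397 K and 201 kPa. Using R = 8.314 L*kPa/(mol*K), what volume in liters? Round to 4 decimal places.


PV = nRT, solve for V = nRT / P.
nRT = 4.223 * 8.314 * 397 = 13938.6787
V = 13938.6787 / 201
V = 69.3466602 L, rounded to 4 dp:

69.3467 L


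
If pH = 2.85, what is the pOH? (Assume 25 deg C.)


At 25 deg C, pH + pOH = 14.
pOH = 14 - pH = 14 - 2.85
pOH = 11.15:

11.15


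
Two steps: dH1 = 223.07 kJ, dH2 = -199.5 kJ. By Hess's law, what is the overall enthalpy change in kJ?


Hess's law: enthalpy is a state function, so add the step enthalpies.
dH_total = dH1 + dH2 = 223.07 + (-199.5)
dH_total = 23.57 kJ:

23.57 kJ


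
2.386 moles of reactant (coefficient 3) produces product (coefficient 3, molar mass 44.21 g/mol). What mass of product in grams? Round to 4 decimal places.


Use the coefficient ratio to convert reactant moles to product moles, then multiply by the product's molar mass.
moles_P = moles_R * (coeff_P / coeff_R) = 2.386 * (3/3) = 2.386
mass_P = moles_P * M_P = 2.386 * 44.21
mass_P = 105.48506 g, rounded to 4 dp:

105.4851 g


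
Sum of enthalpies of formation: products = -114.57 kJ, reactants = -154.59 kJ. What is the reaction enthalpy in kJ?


dH_rxn = sum(dH_f products) - sum(dH_f reactants)
dH_rxn = -114.57 - (-154.59)
dH_rxn = 40.02 kJ:

40.02 kJ


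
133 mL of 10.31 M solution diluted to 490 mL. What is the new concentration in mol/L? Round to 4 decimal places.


Dilution: M1*V1 = M2*V2, solve for M2.
M2 = M1*V1 / V2
M2 = 10.31 * 133 / 490
M2 = 1371.23 / 490
M2 = 2.79842857 mol/L, rounded to 4 dp:

2.7984 mol/L


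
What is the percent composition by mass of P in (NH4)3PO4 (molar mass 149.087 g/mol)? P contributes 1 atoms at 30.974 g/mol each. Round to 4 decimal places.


pct = 100 * (n_elem * M_elem) / M_total
mass_contribution = 1 * 30.974 = 30.974 g/mol
pct = 100 * 30.974 / 149.087
pct = 20.77578863 %, rounded to 4 dp:

20.7758 %


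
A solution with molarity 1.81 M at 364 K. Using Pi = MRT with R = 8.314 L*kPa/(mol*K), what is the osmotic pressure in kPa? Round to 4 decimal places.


Osmotic pressure (van't Hoff): Pi = M*R*T.
RT = 8.314 * 364 = 3026.296
Pi = 1.81 * 3026.296
Pi = 5477.59576 kPa, rounded to 4 dp:

5477.5958 kPa


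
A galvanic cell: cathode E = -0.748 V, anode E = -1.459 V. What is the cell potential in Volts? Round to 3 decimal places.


Standard cell potential: E_cell = E_cathode - E_anode.
E_cell = -0.748 - (-1.459)
E_cell = 0.711 V, rounded to 3 dp:

0.711 V


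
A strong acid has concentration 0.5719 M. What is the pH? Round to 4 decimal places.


A strong acid dissociates completely, so [H+] equals the given concentration.
pH = -log10([H+]) = -log10(0.5719)
pH = 0.2426799, rounded to 4 dp:

0.2427


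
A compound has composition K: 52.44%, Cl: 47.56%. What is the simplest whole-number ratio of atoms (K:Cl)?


Assume 100 g of compound, divide each mass% by atomic mass to get moles, then normalize by the smallest to get a raw atom ratio.
Moles per 100 g: K: 52.44/39.098 = 1.3412, Cl: 47.56/35.453 = 1.3415
Raw ratio (divide by min = 1.3412): K: 1.0, Cl: 1.0
Multiply by 1 to clear fractions: K: 1.0 ~= 1, Cl: 1.0 ~= 1
Reduce by GCD to get the simplest whole-number ratio:

1:1


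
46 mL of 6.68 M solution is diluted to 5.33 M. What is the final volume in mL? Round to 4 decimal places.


Dilution: M1*V1 = M2*V2, solve for V2.
V2 = M1*V1 / M2
V2 = 6.68 * 46 / 5.33
V2 = 307.28 / 5.33
V2 = 57.65103189 mL, rounded to 4 dp:

57.6510 mL


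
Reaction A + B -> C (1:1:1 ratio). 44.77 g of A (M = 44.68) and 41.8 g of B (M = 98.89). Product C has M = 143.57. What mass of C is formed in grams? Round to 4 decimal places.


Find moles of each reactant; the smaller value is the limiting reagent in a 1:1:1 reaction, so moles_C equals moles of the limiter.
n_A = mass_A / M_A = 44.77 / 44.68 = 1.002014 mol
n_B = mass_B / M_B = 41.8 / 98.89 = 0.422692 mol
Limiting reagent: B (smaller), n_limiting = 0.422692 mol
mass_C = n_limiting * M_C = 0.422692 * 143.57
mass_C = 60.68589044 g, rounded to 4 dp:

60.6859 g


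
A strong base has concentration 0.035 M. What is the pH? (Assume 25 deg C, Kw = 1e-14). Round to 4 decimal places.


A strong base dissociates completely, so [OH-] equals the given concentration.
pOH = -log10([OH-]) = -log10(0.035) = 1.455932
pH = 14 - pOH = 14 - 1.455932
pH = 12.544068, rounded to 4 dp:

12.5441


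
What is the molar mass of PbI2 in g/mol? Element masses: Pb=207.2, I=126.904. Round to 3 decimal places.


M = sum(count * atomic_mass) over atoms.
M = 1*207.2 + 2*126.904
M = 207.2 + 253.808
M = 461.008 g/mol, rounded to 3 dp:

461.008 g/mol


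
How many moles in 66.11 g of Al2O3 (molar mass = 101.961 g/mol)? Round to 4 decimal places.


n = mass / M
n = 66.11 / 101.961
n = 0.64838517 mol, rounded to 4 dp:

0.6484 mol


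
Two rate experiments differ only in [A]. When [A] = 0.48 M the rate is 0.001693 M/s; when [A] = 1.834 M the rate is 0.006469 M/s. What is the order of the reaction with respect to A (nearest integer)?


Rate is proportional to [A]^n, so rate2/rate1 = ([A]2/[A]1)^n. Take logs to solve for n.
rate2/rate1 = 0.006469 / 0.001693 = 3.821
[A]2/[A]1 = 1.834 / 0.48 = 3.8208
n = ln(3.821) / ln(3.8208) = 1.0
Nearest integer order:

1


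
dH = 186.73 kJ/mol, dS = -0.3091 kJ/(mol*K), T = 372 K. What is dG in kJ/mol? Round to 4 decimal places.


Gibbs: dG = dH - T*dS (consistent units, dS already in kJ/(mol*K)).
T*dS = 372 * -0.3091 = -114.9852
dG = 186.73 - (-114.9852)
dG = 301.7152 kJ/mol, rounded to 4 dp:

301.7152 kJ/mol


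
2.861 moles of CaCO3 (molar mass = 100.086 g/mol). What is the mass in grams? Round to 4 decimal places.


mass = n * M
mass = 2.861 * 100.086
mass = 286.346046 g, rounded to 4 dp:

286.3460 g


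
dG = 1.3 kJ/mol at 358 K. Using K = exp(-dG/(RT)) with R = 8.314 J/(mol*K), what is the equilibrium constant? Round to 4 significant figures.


dG is in kJ/mol; multiply by 1000 to match R in J/(mol*K).
RT = 8.314 * 358 = 2976.412 J/mol
exponent = -dG*1000 / (RT) = -(1.3*1000) / 2976.412 = -0.43676749
K = exp(-0.43676749)
K = 0.64612164, rounded to 4 significant figures:

0.6461


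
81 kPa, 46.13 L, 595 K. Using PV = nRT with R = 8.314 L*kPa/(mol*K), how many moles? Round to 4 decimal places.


PV = nRT, solve for n = PV / (RT).
PV = 81 * 46.13 = 3736.53
RT = 8.314 * 595 = 4946.83
n = 3736.53 / 4946.83
n = 0.75533827 mol, rounded to 4 dp:

0.7553 mol


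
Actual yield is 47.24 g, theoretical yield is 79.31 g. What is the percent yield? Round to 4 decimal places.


% yield = 100 * actual / theoretical
% yield = 100 * 47.24 / 79.31
% yield = 59.56373723 %, rounded to 4 dp:

59.5637 %


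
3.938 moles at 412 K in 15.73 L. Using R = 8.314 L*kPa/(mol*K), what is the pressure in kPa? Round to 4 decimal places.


PV = nRT, solve for P = nRT / V.
nRT = 3.938 * 8.314 * 412 = 13489.0992
P = 13489.0992 / 15.73
P = 857.53968214 kPa, rounded to 4 dp:

857.5397 kPa


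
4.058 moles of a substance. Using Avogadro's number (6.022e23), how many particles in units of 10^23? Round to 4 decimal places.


N = n * NA, then divide by 1e23 for the requested units.
N / 1e23 = n * 6.022
N / 1e23 = 4.058 * 6.022
N / 1e23 = 24.437276, rounded to 4 dp:

24.4373


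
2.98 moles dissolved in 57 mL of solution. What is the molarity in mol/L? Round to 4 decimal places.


Convert volume to liters: V_L = V_mL / 1000.
V_L = 57 / 1000 = 0.057 L
M = n / V_L = 2.98 / 0.057
M = 52.28070175 mol/L, rounded to 4 dp:

52.2807 mol/L


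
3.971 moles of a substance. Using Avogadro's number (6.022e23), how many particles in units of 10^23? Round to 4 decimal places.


N = n * NA, then divide by 1e23 for the requested units.
N / 1e23 = n * 6.022
N / 1e23 = 3.971 * 6.022
N / 1e23 = 23.913362, rounded to 4 dp:

23.9134


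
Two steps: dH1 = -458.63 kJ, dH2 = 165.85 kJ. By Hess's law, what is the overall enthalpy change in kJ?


Hess's law: enthalpy is a state function, so add the step enthalpies.
dH_total = dH1 + dH2 = -458.63 + (165.85)
dH_total = -292.78 kJ:

-292.78 kJ


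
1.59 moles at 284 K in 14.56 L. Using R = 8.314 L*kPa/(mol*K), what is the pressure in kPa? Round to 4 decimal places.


PV = nRT, solve for P = nRT / V.
nRT = 1.59 * 8.314 * 284 = 3754.2698
P = 3754.2698 / 14.56
P = 257.84820055 kPa, rounded to 4 dp:

257.8482 kPa


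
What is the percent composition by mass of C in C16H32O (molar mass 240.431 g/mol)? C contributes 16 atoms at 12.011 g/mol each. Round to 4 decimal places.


pct = 100 * (n_elem * M_elem) / M_total
mass_contribution = 16 * 12.011 = 192.176 g/mol
pct = 100 * 192.176 / 240.431
pct = 79.92979275 %, rounded to 4 dp:

79.9298 %


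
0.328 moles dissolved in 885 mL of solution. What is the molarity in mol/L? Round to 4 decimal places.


Convert volume to liters: V_L = V_mL / 1000.
V_L = 885 / 1000 = 0.885 L
M = n / V_L = 0.328 / 0.885
M = 0.37062147 mol/L, rounded to 4 dp:

0.3706 mol/L


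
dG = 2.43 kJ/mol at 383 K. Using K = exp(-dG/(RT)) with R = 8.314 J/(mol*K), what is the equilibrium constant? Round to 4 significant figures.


dG is in kJ/mol; multiply by 1000 to match R in J/(mol*K).
RT = 8.314 * 383 = 3184.262 J/mol
exponent = -dG*1000 / (RT) = -(2.43*1000) / 3184.262 = -0.76312816
K = exp(-0.76312816)
K = 0.46620578, rounded to 4 significant figures:

0.4662


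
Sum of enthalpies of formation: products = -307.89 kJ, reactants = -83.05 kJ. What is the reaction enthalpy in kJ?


dH_rxn = sum(dH_f products) - sum(dH_f reactants)
dH_rxn = -307.89 - (-83.05)
dH_rxn = -224.84 kJ:

-224.84 kJ


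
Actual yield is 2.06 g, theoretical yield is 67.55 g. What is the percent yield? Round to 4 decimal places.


% yield = 100 * actual / theoretical
% yield = 100 * 2.06 / 67.55
% yield = 3.04959289 %, rounded to 4 dp:

3.0496 %


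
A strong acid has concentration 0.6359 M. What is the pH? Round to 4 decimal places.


A strong acid dissociates completely, so [H+] equals the given concentration.
pH = -log10([H+]) = -log10(0.6359)
pH = 0.19661118, rounded to 4 dp:

0.1966


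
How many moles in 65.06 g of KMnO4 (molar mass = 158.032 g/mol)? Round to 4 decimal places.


n = mass / M
n = 65.06 / 158.032
n = 0.41168877 mol, rounded to 4 dp:

0.4117 mol


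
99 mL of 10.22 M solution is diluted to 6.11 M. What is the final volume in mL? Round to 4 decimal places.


Dilution: M1*V1 = M2*V2, solve for V2.
V2 = M1*V1 / M2
V2 = 10.22 * 99 / 6.11
V2 = 1011.78 / 6.11
V2 = 165.59410802 mL, rounded to 4 dp:

165.5941 mL


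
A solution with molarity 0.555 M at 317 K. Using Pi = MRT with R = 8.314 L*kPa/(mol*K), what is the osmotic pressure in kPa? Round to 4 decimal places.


Osmotic pressure (van't Hoff): Pi = M*R*T.
RT = 8.314 * 317 = 2635.538
Pi = 0.555 * 2635.538
Pi = 1462.72359 kPa, rounded to 4 dp:

1462.7236 kPa


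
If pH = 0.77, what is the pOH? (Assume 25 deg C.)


At 25 deg C, pH + pOH = 14.
pOH = 14 - pH = 14 - 0.77
pOH = 13.23:

13.23


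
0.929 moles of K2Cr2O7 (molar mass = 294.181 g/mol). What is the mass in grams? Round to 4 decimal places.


mass = n * M
mass = 0.929 * 294.181
mass = 273.294149 g, rounded to 4 dp:

273.2941 g


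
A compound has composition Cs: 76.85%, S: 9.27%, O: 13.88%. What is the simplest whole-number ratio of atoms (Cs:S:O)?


Assume 100 g of compound, divide each mass% by atomic mass to get moles, then normalize by the smallest to get a raw atom ratio.
Moles per 100 g: Cs: 76.85/132.905 = 0.5782, S: 9.27/32.065 = 0.2891, O: 13.88/15.999 = 0.8676
Raw ratio (divide by min = 0.2891): Cs: 2.0, S: 1.0, O: 3.001
Multiply by 1 to clear fractions: Cs: 2.0 ~= 2, S: 1.0 ~= 1, O: 3.001 ~= 3
Reduce by GCD to get the simplest whole-number ratio:

2:1:3


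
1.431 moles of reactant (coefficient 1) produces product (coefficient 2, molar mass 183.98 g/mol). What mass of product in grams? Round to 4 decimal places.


Use the coefficient ratio to convert reactant moles to product moles, then multiply by the product's molar mass.
moles_P = moles_R * (coeff_P / coeff_R) = 1.431 * (2/1) = 2.862
mass_P = moles_P * M_P = 2.862 * 183.98
mass_P = 526.55076 g, rounded to 4 dp:

526.5508 g


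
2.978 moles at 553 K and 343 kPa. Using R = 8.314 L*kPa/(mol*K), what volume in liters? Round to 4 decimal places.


PV = nRT, solve for V = nRT / P.
nRT = 2.978 * 8.314 * 553 = 13691.7779
V = 13691.7779 / 343
V = 39.91771983 L, rounded to 4 dp:

39.9177 L


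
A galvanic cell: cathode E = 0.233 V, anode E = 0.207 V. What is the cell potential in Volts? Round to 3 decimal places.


Standard cell potential: E_cell = E_cathode - E_anode.
E_cell = 0.233 - (0.207)
E_cell = 0.026 V, rounded to 3 dp:

0.026 V


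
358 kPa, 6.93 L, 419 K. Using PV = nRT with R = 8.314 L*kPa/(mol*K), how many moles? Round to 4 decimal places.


PV = nRT, solve for n = PV / (RT).
PV = 358 * 6.93 = 2480.94
RT = 8.314 * 419 = 3483.566
n = 2480.94 / 3483.566
n = 0.71218401 mol, rounded to 4 dp:

0.7122 mol


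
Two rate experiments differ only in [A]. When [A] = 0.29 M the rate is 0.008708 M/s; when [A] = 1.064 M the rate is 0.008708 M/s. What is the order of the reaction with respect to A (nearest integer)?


Rate is proportional to [A]^n, so rate2/rate1 = ([A]2/[A]1)^n. Take logs to solve for n.
rate2/rate1 = 0.008708 / 0.008708 = 1.0
[A]2/[A]1 = 1.064 / 0.29 = 3.669
n = ln(1.0) / ln(3.669) = 0.0
Nearest integer order:

0


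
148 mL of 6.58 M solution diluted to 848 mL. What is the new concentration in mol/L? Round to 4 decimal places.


Dilution: M1*V1 = M2*V2, solve for M2.
M2 = M1*V1 / V2
M2 = 6.58 * 148 / 848
M2 = 973.84 / 848
M2 = 1.14839623 mol/L, rounded to 4 dp:

1.1484 mol/L


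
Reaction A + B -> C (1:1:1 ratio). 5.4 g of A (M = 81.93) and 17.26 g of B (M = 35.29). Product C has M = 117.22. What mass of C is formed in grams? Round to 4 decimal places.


Find moles of each reactant; the smaller value is the limiting reagent in a 1:1:1 reaction, so moles_C equals moles of the limiter.
n_A = mass_A / M_A = 5.4 / 81.93 = 0.06591 mol
n_B = mass_B / M_B = 17.26 / 35.29 = 0.48909 mol
Limiting reagent: A (smaller), n_limiting = 0.06591 mol
mass_C = n_limiting * M_C = 0.06591 * 117.22
mass_C = 7.7259702 g, rounded to 4 dp:

7.7260 g


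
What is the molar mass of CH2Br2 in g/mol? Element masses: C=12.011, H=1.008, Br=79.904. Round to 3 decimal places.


M = sum(count * atomic_mass) over atoms.
M = 1*12.011 + 2*1.008 + 2*79.904
M = 12.011 + 2.016 + 159.808
M = 173.835 g/mol, rounded to 3 dp:

173.835 g/mol


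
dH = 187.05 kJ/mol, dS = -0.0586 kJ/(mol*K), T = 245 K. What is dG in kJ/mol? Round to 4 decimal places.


Gibbs: dG = dH - T*dS (consistent units, dS already in kJ/(mol*K)).
T*dS = 245 * -0.0586 = -14.357
dG = 187.05 - (-14.357)
dG = 201.407 kJ/mol, rounded to 4 dp:

201.4070 kJ/mol


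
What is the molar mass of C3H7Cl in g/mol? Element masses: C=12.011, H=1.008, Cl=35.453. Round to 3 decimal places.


M = sum(count * atomic_mass) over atoms.
M = 3*12.011 + 7*1.008 + 1*35.453
M = 36.033 + 7.056 + 35.453
M = 78.542 g/mol, rounded to 3 dp:

78.542 g/mol


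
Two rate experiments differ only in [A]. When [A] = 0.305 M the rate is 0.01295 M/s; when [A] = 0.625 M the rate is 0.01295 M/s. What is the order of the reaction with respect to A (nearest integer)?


Rate is proportional to [A]^n, so rate2/rate1 = ([A]2/[A]1)^n. Take logs to solve for n.
rate2/rate1 = 0.01295 / 0.01295 = 1.0
[A]2/[A]1 = 0.625 / 0.305 = 2.0492
n = ln(1.0) / ln(2.0492) = 0.0
Nearest integer order:

0


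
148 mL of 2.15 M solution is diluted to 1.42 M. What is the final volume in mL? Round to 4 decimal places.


Dilution: M1*V1 = M2*V2, solve for V2.
V2 = M1*V1 / M2
V2 = 2.15 * 148 / 1.42
V2 = 318.2 / 1.42
V2 = 224.08450704 mL, rounded to 4 dp:

224.0845 mL


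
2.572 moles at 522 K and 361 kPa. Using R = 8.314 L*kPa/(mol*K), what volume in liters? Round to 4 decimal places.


PV = nRT, solve for V = nRT / P.
nRT = 2.572 * 8.314 * 522 = 11162.2434
V = 11162.2434 / 361
V = 30.92034183 L, rounded to 4 dp:

30.9203 L


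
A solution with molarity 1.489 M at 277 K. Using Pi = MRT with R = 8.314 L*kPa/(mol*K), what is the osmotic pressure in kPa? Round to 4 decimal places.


Osmotic pressure (van't Hoff): Pi = M*R*T.
RT = 8.314 * 277 = 2302.978
Pi = 1.489 * 2302.978
Pi = 3429.134242 kPa, rounded to 4 dp:

3429.1342 kPa


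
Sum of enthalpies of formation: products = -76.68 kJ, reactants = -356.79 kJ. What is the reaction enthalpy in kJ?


dH_rxn = sum(dH_f products) - sum(dH_f reactants)
dH_rxn = -76.68 - (-356.79)
dH_rxn = 280.11 kJ:

280.11 kJ
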